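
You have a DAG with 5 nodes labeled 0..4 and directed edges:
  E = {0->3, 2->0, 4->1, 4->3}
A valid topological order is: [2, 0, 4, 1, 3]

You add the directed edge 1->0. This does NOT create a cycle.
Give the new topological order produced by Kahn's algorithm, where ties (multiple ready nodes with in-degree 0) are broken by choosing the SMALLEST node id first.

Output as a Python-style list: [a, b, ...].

Old toposort: [2, 0, 4, 1, 3]
Added edge: 1->0
Position of 1 (3) > position of 0 (1). Must reorder: 1 must now come before 0.
Run Kahn's algorithm (break ties by smallest node id):
  initial in-degrees: [2, 1, 0, 2, 0]
  ready (indeg=0): [2, 4]
  pop 2: indeg[0]->1 | ready=[4] | order so far=[2]
  pop 4: indeg[1]->0; indeg[3]->1 | ready=[1] | order so far=[2, 4]
  pop 1: indeg[0]->0 | ready=[0] | order so far=[2, 4, 1]
  pop 0: indeg[3]->0 | ready=[3] | order so far=[2, 4, 1, 0]
  pop 3: no out-edges | ready=[] | order so far=[2, 4, 1, 0, 3]
  Result: [2, 4, 1, 0, 3]

Answer: [2, 4, 1, 0, 3]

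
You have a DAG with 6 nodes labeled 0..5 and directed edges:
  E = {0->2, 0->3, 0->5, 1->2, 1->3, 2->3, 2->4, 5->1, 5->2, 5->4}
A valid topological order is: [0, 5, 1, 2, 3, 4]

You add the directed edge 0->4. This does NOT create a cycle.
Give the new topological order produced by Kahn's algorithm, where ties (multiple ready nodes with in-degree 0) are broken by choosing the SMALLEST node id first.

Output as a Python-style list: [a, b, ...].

Answer: [0, 5, 1, 2, 3, 4]

Derivation:
Old toposort: [0, 5, 1, 2, 3, 4]
Added edge: 0->4
Position of 0 (0) < position of 4 (5). Old order still valid.
Run Kahn's algorithm (break ties by smallest node id):
  initial in-degrees: [0, 1, 3, 3, 3, 1]
  ready (indeg=0): [0]
  pop 0: indeg[2]->2; indeg[3]->2; indeg[4]->2; indeg[5]->0 | ready=[5] | order so far=[0]
  pop 5: indeg[1]->0; indeg[2]->1; indeg[4]->1 | ready=[1] | order so far=[0, 5]
  pop 1: indeg[2]->0; indeg[3]->1 | ready=[2] | order so far=[0, 5, 1]
  pop 2: indeg[3]->0; indeg[4]->0 | ready=[3, 4] | order so far=[0, 5, 1, 2]
  pop 3: no out-edges | ready=[4] | order so far=[0, 5, 1, 2, 3]
  pop 4: no out-edges | ready=[] | order so far=[0, 5, 1, 2, 3, 4]
  Result: [0, 5, 1, 2, 3, 4]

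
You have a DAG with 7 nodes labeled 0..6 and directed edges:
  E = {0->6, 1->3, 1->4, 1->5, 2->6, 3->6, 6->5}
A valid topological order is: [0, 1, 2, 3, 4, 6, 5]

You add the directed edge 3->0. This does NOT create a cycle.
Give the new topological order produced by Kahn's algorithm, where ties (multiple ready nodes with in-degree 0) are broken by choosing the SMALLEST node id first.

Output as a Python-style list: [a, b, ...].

Old toposort: [0, 1, 2, 3, 4, 6, 5]
Added edge: 3->0
Position of 3 (3) > position of 0 (0). Must reorder: 3 must now come before 0.
Run Kahn's algorithm (break ties by smallest node id):
  initial in-degrees: [1, 0, 0, 1, 1, 2, 3]
  ready (indeg=0): [1, 2]
  pop 1: indeg[3]->0; indeg[4]->0; indeg[5]->1 | ready=[2, 3, 4] | order so far=[1]
  pop 2: indeg[6]->2 | ready=[3, 4] | order so far=[1, 2]
  pop 3: indeg[0]->0; indeg[6]->1 | ready=[0, 4] | order so far=[1, 2, 3]
  pop 0: indeg[6]->0 | ready=[4, 6] | order so far=[1, 2, 3, 0]
  pop 4: no out-edges | ready=[6] | order so far=[1, 2, 3, 0, 4]
  pop 6: indeg[5]->0 | ready=[5] | order so far=[1, 2, 3, 0, 4, 6]
  pop 5: no out-edges | ready=[] | order so far=[1, 2, 3, 0, 4, 6, 5]
  Result: [1, 2, 3, 0, 4, 6, 5]

Answer: [1, 2, 3, 0, 4, 6, 5]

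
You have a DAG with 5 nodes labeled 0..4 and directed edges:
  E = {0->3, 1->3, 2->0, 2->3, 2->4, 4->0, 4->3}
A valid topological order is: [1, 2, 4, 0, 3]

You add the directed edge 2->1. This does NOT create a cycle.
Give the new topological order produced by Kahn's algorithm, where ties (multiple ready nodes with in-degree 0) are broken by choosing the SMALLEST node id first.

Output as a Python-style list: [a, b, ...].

Old toposort: [1, 2, 4, 0, 3]
Added edge: 2->1
Position of 2 (1) > position of 1 (0). Must reorder: 2 must now come before 1.
Run Kahn's algorithm (break ties by smallest node id):
  initial in-degrees: [2, 1, 0, 4, 1]
  ready (indeg=0): [2]
  pop 2: indeg[0]->1; indeg[1]->0; indeg[3]->3; indeg[4]->0 | ready=[1, 4] | order so far=[2]
  pop 1: indeg[3]->2 | ready=[4] | order so far=[2, 1]
  pop 4: indeg[0]->0; indeg[3]->1 | ready=[0] | order so far=[2, 1, 4]
  pop 0: indeg[3]->0 | ready=[3] | order so far=[2, 1, 4, 0]
  pop 3: no out-edges | ready=[] | order so far=[2, 1, 4, 0, 3]
  Result: [2, 1, 4, 0, 3]

Answer: [2, 1, 4, 0, 3]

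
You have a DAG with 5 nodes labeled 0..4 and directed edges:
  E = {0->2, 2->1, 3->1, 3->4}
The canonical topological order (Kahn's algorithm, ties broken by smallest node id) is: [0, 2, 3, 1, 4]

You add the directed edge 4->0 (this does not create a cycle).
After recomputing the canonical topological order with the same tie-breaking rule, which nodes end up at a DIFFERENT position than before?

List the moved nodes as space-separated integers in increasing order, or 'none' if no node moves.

Old toposort: [0, 2, 3, 1, 4]
Added edge 4->0
Recompute Kahn (smallest-id tiebreak):
  initial in-degrees: [1, 2, 1, 0, 1]
  ready (indeg=0): [3]
  pop 3: indeg[1]->1; indeg[4]->0 | ready=[4] | order so far=[3]
  pop 4: indeg[0]->0 | ready=[0] | order so far=[3, 4]
  pop 0: indeg[2]->0 | ready=[2] | order so far=[3, 4, 0]
  pop 2: indeg[1]->0 | ready=[1] | order so far=[3, 4, 0, 2]
  pop 1: no out-edges | ready=[] | order so far=[3, 4, 0, 2, 1]
New canonical toposort: [3, 4, 0, 2, 1]
Compare positions:
  Node 0: index 0 -> 2 (moved)
  Node 1: index 3 -> 4 (moved)
  Node 2: index 1 -> 3 (moved)
  Node 3: index 2 -> 0 (moved)
  Node 4: index 4 -> 1 (moved)
Nodes that changed position: 0 1 2 3 4

Answer: 0 1 2 3 4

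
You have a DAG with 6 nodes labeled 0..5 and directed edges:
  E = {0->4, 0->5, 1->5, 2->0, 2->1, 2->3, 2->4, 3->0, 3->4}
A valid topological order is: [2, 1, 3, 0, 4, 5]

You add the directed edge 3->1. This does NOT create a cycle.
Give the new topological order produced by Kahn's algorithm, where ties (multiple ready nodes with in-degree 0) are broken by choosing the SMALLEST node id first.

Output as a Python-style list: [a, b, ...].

Answer: [2, 3, 0, 1, 4, 5]

Derivation:
Old toposort: [2, 1, 3, 0, 4, 5]
Added edge: 3->1
Position of 3 (2) > position of 1 (1). Must reorder: 3 must now come before 1.
Run Kahn's algorithm (break ties by smallest node id):
  initial in-degrees: [2, 2, 0, 1, 3, 2]
  ready (indeg=0): [2]
  pop 2: indeg[0]->1; indeg[1]->1; indeg[3]->0; indeg[4]->2 | ready=[3] | order so far=[2]
  pop 3: indeg[0]->0; indeg[1]->0; indeg[4]->1 | ready=[0, 1] | order so far=[2, 3]
  pop 0: indeg[4]->0; indeg[5]->1 | ready=[1, 4] | order so far=[2, 3, 0]
  pop 1: indeg[5]->0 | ready=[4, 5] | order so far=[2, 3, 0, 1]
  pop 4: no out-edges | ready=[5] | order so far=[2, 3, 0, 1, 4]
  pop 5: no out-edges | ready=[] | order so far=[2, 3, 0, 1, 4, 5]
  Result: [2, 3, 0, 1, 4, 5]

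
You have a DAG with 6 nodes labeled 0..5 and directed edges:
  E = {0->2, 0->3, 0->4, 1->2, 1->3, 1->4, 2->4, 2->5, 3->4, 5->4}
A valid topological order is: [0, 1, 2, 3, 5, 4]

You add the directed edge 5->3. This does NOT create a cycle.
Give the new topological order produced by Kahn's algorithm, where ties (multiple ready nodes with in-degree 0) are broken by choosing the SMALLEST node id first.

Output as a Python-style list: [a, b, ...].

Old toposort: [0, 1, 2, 3, 5, 4]
Added edge: 5->3
Position of 5 (4) > position of 3 (3). Must reorder: 5 must now come before 3.
Run Kahn's algorithm (break ties by smallest node id):
  initial in-degrees: [0, 0, 2, 3, 5, 1]
  ready (indeg=0): [0, 1]
  pop 0: indeg[2]->1; indeg[3]->2; indeg[4]->4 | ready=[1] | order so far=[0]
  pop 1: indeg[2]->0; indeg[3]->1; indeg[4]->3 | ready=[2] | order so far=[0, 1]
  pop 2: indeg[4]->2; indeg[5]->0 | ready=[5] | order so far=[0, 1, 2]
  pop 5: indeg[3]->0; indeg[4]->1 | ready=[3] | order so far=[0, 1, 2, 5]
  pop 3: indeg[4]->0 | ready=[4] | order so far=[0, 1, 2, 5, 3]
  pop 4: no out-edges | ready=[] | order so far=[0, 1, 2, 5, 3, 4]
  Result: [0, 1, 2, 5, 3, 4]

Answer: [0, 1, 2, 5, 3, 4]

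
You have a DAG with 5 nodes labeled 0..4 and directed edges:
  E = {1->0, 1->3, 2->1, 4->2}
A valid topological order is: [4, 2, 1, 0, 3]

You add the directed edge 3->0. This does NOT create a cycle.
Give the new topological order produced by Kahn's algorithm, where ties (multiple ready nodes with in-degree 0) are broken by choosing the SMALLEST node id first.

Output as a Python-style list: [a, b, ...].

Answer: [4, 2, 1, 3, 0]

Derivation:
Old toposort: [4, 2, 1, 0, 3]
Added edge: 3->0
Position of 3 (4) > position of 0 (3). Must reorder: 3 must now come before 0.
Run Kahn's algorithm (break ties by smallest node id):
  initial in-degrees: [2, 1, 1, 1, 0]
  ready (indeg=0): [4]
  pop 4: indeg[2]->0 | ready=[2] | order so far=[4]
  pop 2: indeg[1]->0 | ready=[1] | order so far=[4, 2]
  pop 1: indeg[0]->1; indeg[3]->0 | ready=[3] | order so far=[4, 2, 1]
  pop 3: indeg[0]->0 | ready=[0] | order so far=[4, 2, 1, 3]
  pop 0: no out-edges | ready=[] | order so far=[4, 2, 1, 3, 0]
  Result: [4, 2, 1, 3, 0]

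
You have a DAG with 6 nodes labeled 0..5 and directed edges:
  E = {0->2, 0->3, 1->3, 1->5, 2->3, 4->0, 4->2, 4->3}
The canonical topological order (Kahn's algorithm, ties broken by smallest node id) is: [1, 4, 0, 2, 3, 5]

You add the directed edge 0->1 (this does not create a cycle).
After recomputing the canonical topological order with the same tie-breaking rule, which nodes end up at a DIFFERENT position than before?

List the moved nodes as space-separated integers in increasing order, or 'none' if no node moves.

Answer: 0 1 4

Derivation:
Old toposort: [1, 4, 0, 2, 3, 5]
Added edge 0->1
Recompute Kahn (smallest-id tiebreak):
  initial in-degrees: [1, 1, 2, 4, 0, 1]
  ready (indeg=0): [4]
  pop 4: indeg[0]->0; indeg[2]->1; indeg[3]->3 | ready=[0] | order so far=[4]
  pop 0: indeg[1]->0; indeg[2]->0; indeg[3]->2 | ready=[1, 2] | order so far=[4, 0]
  pop 1: indeg[3]->1; indeg[5]->0 | ready=[2, 5] | order so far=[4, 0, 1]
  pop 2: indeg[3]->0 | ready=[3, 5] | order so far=[4, 0, 1, 2]
  pop 3: no out-edges | ready=[5] | order so far=[4, 0, 1, 2, 3]
  pop 5: no out-edges | ready=[] | order so far=[4, 0, 1, 2, 3, 5]
New canonical toposort: [4, 0, 1, 2, 3, 5]
Compare positions:
  Node 0: index 2 -> 1 (moved)
  Node 1: index 0 -> 2 (moved)
  Node 2: index 3 -> 3 (same)
  Node 3: index 4 -> 4 (same)
  Node 4: index 1 -> 0 (moved)
  Node 5: index 5 -> 5 (same)
Nodes that changed position: 0 1 4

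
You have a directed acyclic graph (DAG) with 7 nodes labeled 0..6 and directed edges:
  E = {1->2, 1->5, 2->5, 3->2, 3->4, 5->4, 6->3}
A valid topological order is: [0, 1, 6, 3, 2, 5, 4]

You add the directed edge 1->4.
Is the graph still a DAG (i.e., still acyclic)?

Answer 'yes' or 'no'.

Given toposort: [0, 1, 6, 3, 2, 5, 4]
Position of 1: index 1; position of 4: index 6
New edge 1->4: forward
Forward edge: respects the existing order. Still a DAG, same toposort still valid.
Still a DAG? yes

Answer: yes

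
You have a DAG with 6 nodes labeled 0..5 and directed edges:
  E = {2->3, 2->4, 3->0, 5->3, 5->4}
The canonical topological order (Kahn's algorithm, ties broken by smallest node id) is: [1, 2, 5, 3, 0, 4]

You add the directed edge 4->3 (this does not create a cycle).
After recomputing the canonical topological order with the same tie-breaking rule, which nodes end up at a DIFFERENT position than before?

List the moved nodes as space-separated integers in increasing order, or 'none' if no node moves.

Old toposort: [1, 2, 5, 3, 0, 4]
Added edge 4->3
Recompute Kahn (smallest-id tiebreak):
  initial in-degrees: [1, 0, 0, 3, 2, 0]
  ready (indeg=0): [1, 2, 5]
  pop 1: no out-edges | ready=[2, 5] | order so far=[1]
  pop 2: indeg[3]->2; indeg[4]->1 | ready=[5] | order so far=[1, 2]
  pop 5: indeg[3]->1; indeg[4]->0 | ready=[4] | order so far=[1, 2, 5]
  pop 4: indeg[3]->0 | ready=[3] | order so far=[1, 2, 5, 4]
  pop 3: indeg[0]->0 | ready=[0] | order so far=[1, 2, 5, 4, 3]
  pop 0: no out-edges | ready=[] | order so far=[1, 2, 5, 4, 3, 0]
New canonical toposort: [1, 2, 5, 4, 3, 0]
Compare positions:
  Node 0: index 4 -> 5 (moved)
  Node 1: index 0 -> 0 (same)
  Node 2: index 1 -> 1 (same)
  Node 3: index 3 -> 4 (moved)
  Node 4: index 5 -> 3 (moved)
  Node 5: index 2 -> 2 (same)
Nodes that changed position: 0 3 4

Answer: 0 3 4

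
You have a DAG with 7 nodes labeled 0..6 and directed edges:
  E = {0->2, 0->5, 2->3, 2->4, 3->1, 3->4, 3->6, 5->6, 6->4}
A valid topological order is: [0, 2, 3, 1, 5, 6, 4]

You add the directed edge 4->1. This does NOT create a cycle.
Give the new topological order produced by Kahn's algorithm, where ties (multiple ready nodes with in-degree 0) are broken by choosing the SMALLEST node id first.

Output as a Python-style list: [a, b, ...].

Answer: [0, 2, 3, 5, 6, 4, 1]

Derivation:
Old toposort: [0, 2, 3, 1, 5, 6, 4]
Added edge: 4->1
Position of 4 (6) > position of 1 (3). Must reorder: 4 must now come before 1.
Run Kahn's algorithm (break ties by smallest node id):
  initial in-degrees: [0, 2, 1, 1, 3, 1, 2]
  ready (indeg=0): [0]
  pop 0: indeg[2]->0; indeg[5]->0 | ready=[2, 5] | order so far=[0]
  pop 2: indeg[3]->0; indeg[4]->2 | ready=[3, 5] | order so far=[0, 2]
  pop 3: indeg[1]->1; indeg[4]->1; indeg[6]->1 | ready=[5] | order so far=[0, 2, 3]
  pop 5: indeg[6]->0 | ready=[6] | order so far=[0, 2, 3, 5]
  pop 6: indeg[4]->0 | ready=[4] | order so far=[0, 2, 3, 5, 6]
  pop 4: indeg[1]->0 | ready=[1] | order so far=[0, 2, 3, 5, 6, 4]
  pop 1: no out-edges | ready=[] | order so far=[0, 2, 3, 5, 6, 4, 1]
  Result: [0, 2, 3, 5, 6, 4, 1]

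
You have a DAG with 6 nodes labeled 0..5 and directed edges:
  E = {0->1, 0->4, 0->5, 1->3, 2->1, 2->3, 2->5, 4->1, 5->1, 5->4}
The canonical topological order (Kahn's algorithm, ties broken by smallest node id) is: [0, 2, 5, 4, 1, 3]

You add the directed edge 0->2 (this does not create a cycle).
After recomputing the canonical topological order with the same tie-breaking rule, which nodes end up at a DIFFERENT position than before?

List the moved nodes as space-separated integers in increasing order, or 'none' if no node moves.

Answer: none

Derivation:
Old toposort: [0, 2, 5, 4, 1, 3]
Added edge 0->2
Recompute Kahn (smallest-id tiebreak):
  initial in-degrees: [0, 4, 1, 2, 2, 2]
  ready (indeg=0): [0]
  pop 0: indeg[1]->3; indeg[2]->0; indeg[4]->1; indeg[5]->1 | ready=[2] | order so far=[0]
  pop 2: indeg[1]->2; indeg[3]->1; indeg[5]->0 | ready=[5] | order so far=[0, 2]
  pop 5: indeg[1]->1; indeg[4]->0 | ready=[4] | order so far=[0, 2, 5]
  pop 4: indeg[1]->0 | ready=[1] | order so far=[0, 2, 5, 4]
  pop 1: indeg[3]->0 | ready=[3] | order so far=[0, 2, 5, 4, 1]
  pop 3: no out-edges | ready=[] | order so far=[0, 2, 5, 4, 1, 3]
New canonical toposort: [0, 2, 5, 4, 1, 3]
Compare positions:
  Node 0: index 0 -> 0 (same)
  Node 1: index 4 -> 4 (same)
  Node 2: index 1 -> 1 (same)
  Node 3: index 5 -> 5 (same)
  Node 4: index 3 -> 3 (same)
  Node 5: index 2 -> 2 (same)
Nodes that changed position: none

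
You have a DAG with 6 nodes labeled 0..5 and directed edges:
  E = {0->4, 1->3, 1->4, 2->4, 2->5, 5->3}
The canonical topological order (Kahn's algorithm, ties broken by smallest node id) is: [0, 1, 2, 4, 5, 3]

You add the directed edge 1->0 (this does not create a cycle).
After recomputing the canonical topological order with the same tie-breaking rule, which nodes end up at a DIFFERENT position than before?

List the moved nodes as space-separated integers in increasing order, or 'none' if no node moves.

Old toposort: [0, 1, 2, 4, 5, 3]
Added edge 1->0
Recompute Kahn (smallest-id tiebreak):
  initial in-degrees: [1, 0, 0, 2, 3, 1]
  ready (indeg=0): [1, 2]
  pop 1: indeg[0]->0; indeg[3]->1; indeg[4]->2 | ready=[0, 2] | order so far=[1]
  pop 0: indeg[4]->1 | ready=[2] | order so far=[1, 0]
  pop 2: indeg[4]->0; indeg[5]->0 | ready=[4, 5] | order so far=[1, 0, 2]
  pop 4: no out-edges | ready=[5] | order so far=[1, 0, 2, 4]
  pop 5: indeg[3]->0 | ready=[3] | order so far=[1, 0, 2, 4, 5]
  pop 3: no out-edges | ready=[] | order so far=[1, 0, 2, 4, 5, 3]
New canonical toposort: [1, 0, 2, 4, 5, 3]
Compare positions:
  Node 0: index 0 -> 1 (moved)
  Node 1: index 1 -> 0 (moved)
  Node 2: index 2 -> 2 (same)
  Node 3: index 5 -> 5 (same)
  Node 4: index 3 -> 3 (same)
  Node 5: index 4 -> 4 (same)
Nodes that changed position: 0 1

Answer: 0 1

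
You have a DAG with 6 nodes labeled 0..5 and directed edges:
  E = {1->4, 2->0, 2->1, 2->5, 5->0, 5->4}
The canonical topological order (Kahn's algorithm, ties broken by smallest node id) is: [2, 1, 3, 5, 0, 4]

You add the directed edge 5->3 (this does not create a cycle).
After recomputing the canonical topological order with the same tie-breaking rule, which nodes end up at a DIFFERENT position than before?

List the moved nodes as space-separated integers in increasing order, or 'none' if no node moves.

Old toposort: [2, 1, 3, 5, 0, 4]
Added edge 5->3
Recompute Kahn (smallest-id tiebreak):
  initial in-degrees: [2, 1, 0, 1, 2, 1]
  ready (indeg=0): [2]
  pop 2: indeg[0]->1; indeg[1]->0; indeg[5]->0 | ready=[1, 5] | order so far=[2]
  pop 1: indeg[4]->1 | ready=[5] | order so far=[2, 1]
  pop 5: indeg[0]->0; indeg[3]->0; indeg[4]->0 | ready=[0, 3, 4] | order so far=[2, 1, 5]
  pop 0: no out-edges | ready=[3, 4] | order so far=[2, 1, 5, 0]
  pop 3: no out-edges | ready=[4] | order so far=[2, 1, 5, 0, 3]
  pop 4: no out-edges | ready=[] | order so far=[2, 1, 5, 0, 3, 4]
New canonical toposort: [2, 1, 5, 0, 3, 4]
Compare positions:
  Node 0: index 4 -> 3 (moved)
  Node 1: index 1 -> 1 (same)
  Node 2: index 0 -> 0 (same)
  Node 3: index 2 -> 4 (moved)
  Node 4: index 5 -> 5 (same)
  Node 5: index 3 -> 2 (moved)
Nodes that changed position: 0 3 5

Answer: 0 3 5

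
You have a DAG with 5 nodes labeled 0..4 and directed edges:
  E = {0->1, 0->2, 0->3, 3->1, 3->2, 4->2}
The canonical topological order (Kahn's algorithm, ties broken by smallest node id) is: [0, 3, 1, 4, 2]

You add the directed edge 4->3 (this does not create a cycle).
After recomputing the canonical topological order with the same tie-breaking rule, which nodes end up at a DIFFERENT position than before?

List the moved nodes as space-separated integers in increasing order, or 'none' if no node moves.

Answer: 1 3 4

Derivation:
Old toposort: [0, 3, 1, 4, 2]
Added edge 4->3
Recompute Kahn (smallest-id tiebreak):
  initial in-degrees: [0, 2, 3, 2, 0]
  ready (indeg=0): [0, 4]
  pop 0: indeg[1]->1; indeg[2]->2; indeg[3]->1 | ready=[4] | order so far=[0]
  pop 4: indeg[2]->1; indeg[3]->0 | ready=[3] | order so far=[0, 4]
  pop 3: indeg[1]->0; indeg[2]->0 | ready=[1, 2] | order so far=[0, 4, 3]
  pop 1: no out-edges | ready=[2] | order so far=[0, 4, 3, 1]
  pop 2: no out-edges | ready=[] | order so far=[0, 4, 3, 1, 2]
New canonical toposort: [0, 4, 3, 1, 2]
Compare positions:
  Node 0: index 0 -> 0 (same)
  Node 1: index 2 -> 3 (moved)
  Node 2: index 4 -> 4 (same)
  Node 3: index 1 -> 2 (moved)
  Node 4: index 3 -> 1 (moved)
Nodes that changed position: 1 3 4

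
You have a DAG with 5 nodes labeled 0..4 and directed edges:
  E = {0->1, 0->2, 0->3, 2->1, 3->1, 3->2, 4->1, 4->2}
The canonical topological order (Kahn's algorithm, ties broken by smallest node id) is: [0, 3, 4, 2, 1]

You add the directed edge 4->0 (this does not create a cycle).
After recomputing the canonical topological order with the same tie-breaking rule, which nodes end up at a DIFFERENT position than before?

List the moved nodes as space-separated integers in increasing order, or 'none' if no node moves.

Answer: 0 3 4

Derivation:
Old toposort: [0, 3, 4, 2, 1]
Added edge 4->0
Recompute Kahn (smallest-id tiebreak):
  initial in-degrees: [1, 4, 3, 1, 0]
  ready (indeg=0): [4]
  pop 4: indeg[0]->0; indeg[1]->3; indeg[2]->2 | ready=[0] | order so far=[4]
  pop 0: indeg[1]->2; indeg[2]->1; indeg[3]->0 | ready=[3] | order so far=[4, 0]
  pop 3: indeg[1]->1; indeg[2]->0 | ready=[2] | order so far=[4, 0, 3]
  pop 2: indeg[1]->0 | ready=[1] | order so far=[4, 0, 3, 2]
  pop 1: no out-edges | ready=[] | order so far=[4, 0, 3, 2, 1]
New canonical toposort: [4, 0, 3, 2, 1]
Compare positions:
  Node 0: index 0 -> 1 (moved)
  Node 1: index 4 -> 4 (same)
  Node 2: index 3 -> 3 (same)
  Node 3: index 1 -> 2 (moved)
  Node 4: index 2 -> 0 (moved)
Nodes that changed position: 0 3 4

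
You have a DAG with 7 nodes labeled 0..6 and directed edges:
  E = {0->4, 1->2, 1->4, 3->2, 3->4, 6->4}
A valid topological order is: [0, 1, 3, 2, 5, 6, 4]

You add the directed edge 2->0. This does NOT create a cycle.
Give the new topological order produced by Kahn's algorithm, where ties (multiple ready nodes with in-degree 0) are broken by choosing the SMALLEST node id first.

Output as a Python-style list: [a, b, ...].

Answer: [1, 3, 2, 0, 5, 6, 4]

Derivation:
Old toposort: [0, 1, 3, 2, 5, 6, 4]
Added edge: 2->0
Position of 2 (3) > position of 0 (0). Must reorder: 2 must now come before 0.
Run Kahn's algorithm (break ties by smallest node id):
  initial in-degrees: [1, 0, 2, 0, 4, 0, 0]
  ready (indeg=0): [1, 3, 5, 6]
  pop 1: indeg[2]->1; indeg[4]->3 | ready=[3, 5, 6] | order so far=[1]
  pop 3: indeg[2]->0; indeg[4]->2 | ready=[2, 5, 6] | order so far=[1, 3]
  pop 2: indeg[0]->0 | ready=[0, 5, 6] | order so far=[1, 3, 2]
  pop 0: indeg[4]->1 | ready=[5, 6] | order so far=[1, 3, 2, 0]
  pop 5: no out-edges | ready=[6] | order so far=[1, 3, 2, 0, 5]
  pop 6: indeg[4]->0 | ready=[4] | order so far=[1, 3, 2, 0, 5, 6]
  pop 4: no out-edges | ready=[] | order so far=[1, 3, 2, 0, 5, 6, 4]
  Result: [1, 3, 2, 0, 5, 6, 4]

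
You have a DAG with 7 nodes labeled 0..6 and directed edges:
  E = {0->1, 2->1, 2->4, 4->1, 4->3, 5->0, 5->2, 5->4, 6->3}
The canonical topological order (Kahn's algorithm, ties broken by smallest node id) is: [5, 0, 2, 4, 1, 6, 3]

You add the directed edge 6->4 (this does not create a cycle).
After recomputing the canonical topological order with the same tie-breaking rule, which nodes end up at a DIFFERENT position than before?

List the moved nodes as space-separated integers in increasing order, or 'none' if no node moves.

Answer: 1 4 6

Derivation:
Old toposort: [5, 0, 2, 4, 1, 6, 3]
Added edge 6->4
Recompute Kahn (smallest-id tiebreak):
  initial in-degrees: [1, 3, 1, 2, 3, 0, 0]
  ready (indeg=0): [5, 6]
  pop 5: indeg[0]->0; indeg[2]->0; indeg[4]->2 | ready=[0, 2, 6] | order so far=[5]
  pop 0: indeg[1]->2 | ready=[2, 6] | order so far=[5, 0]
  pop 2: indeg[1]->1; indeg[4]->1 | ready=[6] | order so far=[5, 0, 2]
  pop 6: indeg[3]->1; indeg[4]->0 | ready=[4] | order so far=[5, 0, 2, 6]
  pop 4: indeg[1]->0; indeg[3]->0 | ready=[1, 3] | order so far=[5, 0, 2, 6, 4]
  pop 1: no out-edges | ready=[3] | order so far=[5, 0, 2, 6, 4, 1]
  pop 3: no out-edges | ready=[] | order so far=[5, 0, 2, 6, 4, 1, 3]
New canonical toposort: [5, 0, 2, 6, 4, 1, 3]
Compare positions:
  Node 0: index 1 -> 1 (same)
  Node 1: index 4 -> 5 (moved)
  Node 2: index 2 -> 2 (same)
  Node 3: index 6 -> 6 (same)
  Node 4: index 3 -> 4 (moved)
  Node 5: index 0 -> 0 (same)
  Node 6: index 5 -> 3 (moved)
Nodes that changed position: 1 4 6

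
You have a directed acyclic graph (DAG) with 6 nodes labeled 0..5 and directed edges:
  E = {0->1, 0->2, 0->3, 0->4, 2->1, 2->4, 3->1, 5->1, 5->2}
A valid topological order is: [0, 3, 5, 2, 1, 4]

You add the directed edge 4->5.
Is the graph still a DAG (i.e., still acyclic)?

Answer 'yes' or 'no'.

Answer: no

Derivation:
Given toposort: [0, 3, 5, 2, 1, 4]
Position of 4: index 5; position of 5: index 2
New edge 4->5: backward (u after v in old order)
Backward edge: old toposort is now invalid. Check if this creates a cycle.
Does 5 already reach 4? Reachable from 5: [1, 2, 4, 5]. YES -> cycle!
Still a DAG? no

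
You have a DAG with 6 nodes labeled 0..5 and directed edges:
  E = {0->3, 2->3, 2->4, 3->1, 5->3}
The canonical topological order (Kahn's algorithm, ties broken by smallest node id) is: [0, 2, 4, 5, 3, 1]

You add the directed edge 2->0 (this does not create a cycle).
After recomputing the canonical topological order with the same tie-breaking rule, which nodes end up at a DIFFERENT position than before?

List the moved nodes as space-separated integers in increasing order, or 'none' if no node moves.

Answer: 0 2

Derivation:
Old toposort: [0, 2, 4, 5, 3, 1]
Added edge 2->0
Recompute Kahn (smallest-id tiebreak):
  initial in-degrees: [1, 1, 0, 3, 1, 0]
  ready (indeg=0): [2, 5]
  pop 2: indeg[0]->0; indeg[3]->2; indeg[4]->0 | ready=[0, 4, 5] | order so far=[2]
  pop 0: indeg[3]->1 | ready=[4, 5] | order so far=[2, 0]
  pop 4: no out-edges | ready=[5] | order so far=[2, 0, 4]
  pop 5: indeg[3]->0 | ready=[3] | order so far=[2, 0, 4, 5]
  pop 3: indeg[1]->0 | ready=[1] | order so far=[2, 0, 4, 5, 3]
  pop 1: no out-edges | ready=[] | order so far=[2, 0, 4, 5, 3, 1]
New canonical toposort: [2, 0, 4, 5, 3, 1]
Compare positions:
  Node 0: index 0 -> 1 (moved)
  Node 1: index 5 -> 5 (same)
  Node 2: index 1 -> 0 (moved)
  Node 3: index 4 -> 4 (same)
  Node 4: index 2 -> 2 (same)
  Node 5: index 3 -> 3 (same)
Nodes that changed position: 0 2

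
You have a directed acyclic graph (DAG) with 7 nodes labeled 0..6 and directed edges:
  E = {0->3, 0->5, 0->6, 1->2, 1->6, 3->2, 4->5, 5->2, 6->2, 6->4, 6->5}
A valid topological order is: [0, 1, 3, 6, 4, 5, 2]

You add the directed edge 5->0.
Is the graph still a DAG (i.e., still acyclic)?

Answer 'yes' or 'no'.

Answer: no

Derivation:
Given toposort: [0, 1, 3, 6, 4, 5, 2]
Position of 5: index 5; position of 0: index 0
New edge 5->0: backward (u after v in old order)
Backward edge: old toposort is now invalid. Check if this creates a cycle.
Does 0 already reach 5? Reachable from 0: [0, 2, 3, 4, 5, 6]. YES -> cycle!
Still a DAG? no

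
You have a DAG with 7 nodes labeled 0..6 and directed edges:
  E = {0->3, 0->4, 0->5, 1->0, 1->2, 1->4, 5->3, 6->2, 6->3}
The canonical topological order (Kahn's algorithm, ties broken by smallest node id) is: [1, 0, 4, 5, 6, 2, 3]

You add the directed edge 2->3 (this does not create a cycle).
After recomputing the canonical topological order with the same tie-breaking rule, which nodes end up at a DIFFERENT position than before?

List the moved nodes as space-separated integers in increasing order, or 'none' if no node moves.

Answer: none

Derivation:
Old toposort: [1, 0, 4, 5, 6, 2, 3]
Added edge 2->3
Recompute Kahn (smallest-id tiebreak):
  initial in-degrees: [1, 0, 2, 4, 2, 1, 0]
  ready (indeg=0): [1, 6]
  pop 1: indeg[0]->0; indeg[2]->1; indeg[4]->1 | ready=[0, 6] | order so far=[1]
  pop 0: indeg[3]->3; indeg[4]->0; indeg[5]->0 | ready=[4, 5, 6] | order so far=[1, 0]
  pop 4: no out-edges | ready=[5, 6] | order so far=[1, 0, 4]
  pop 5: indeg[3]->2 | ready=[6] | order so far=[1, 0, 4, 5]
  pop 6: indeg[2]->0; indeg[3]->1 | ready=[2] | order so far=[1, 0, 4, 5, 6]
  pop 2: indeg[3]->0 | ready=[3] | order so far=[1, 0, 4, 5, 6, 2]
  pop 3: no out-edges | ready=[] | order so far=[1, 0, 4, 5, 6, 2, 3]
New canonical toposort: [1, 0, 4, 5, 6, 2, 3]
Compare positions:
  Node 0: index 1 -> 1 (same)
  Node 1: index 0 -> 0 (same)
  Node 2: index 5 -> 5 (same)
  Node 3: index 6 -> 6 (same)
  Node 4: index 2 -> 2 (same)
  Node 5: index 3 -> 3 (same)
  Node 6: index 4 -> 4 (same)
Nodes that changed position: none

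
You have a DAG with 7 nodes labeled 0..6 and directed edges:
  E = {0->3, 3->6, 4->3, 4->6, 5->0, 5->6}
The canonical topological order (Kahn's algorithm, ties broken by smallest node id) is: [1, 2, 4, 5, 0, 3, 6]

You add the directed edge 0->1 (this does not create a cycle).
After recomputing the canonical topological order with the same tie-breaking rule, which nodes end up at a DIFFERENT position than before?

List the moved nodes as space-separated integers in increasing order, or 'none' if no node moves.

Old toposort: [1, 2, 4, 5, 0, 3, 6]
Added edge 0->1
Recompute Kahn (smallest-id tiebreak):
  initial in-degrees: [1, 1, 0, 2, 0, 0, 3]
  ready (indeg=0): [2, 4, 5]
  pop 2: no out-edges | ready=[4, 5] | order so far=[2]
  pop 4: indeg[3]->1; indeg[6]->2 | ready=[5] | order so far=[2, 4]
  pop 5: indeg[0]->0; indeg[6]->1 | ready=[0] | order so far=[2, 4, 5]
  pop 0: indeg[1]->0; indeg[3]->0 | ready=[1, 3] | order so far=[2, 4, 5, 0]
  pop 1: no out-edges | ready=[3] | order so far=[2, 4, 5, 0, 1]
  pop 3: indeg[6]->0 | ready=[6] | order so far=[2, 4, 5, 0, 1, 3]
  pop 6: no out-edges | ready=[] | order so far=[2, 4, 5, 0, 1, 3, 6]
New canonical toposort: [2, 4, 5, 0, 1, 3, 6]
Compare positions:
  Node 0: index 4 -> 3 (moved)
  Node 1: index 0 -> 4 (moved)
  Node 2: index 1 -> 0 (moved)
  Node 3: index 5 -> 5 (same)
  Node 4: index 2 -> 1 (moved)
  Node 5: index 3 -> 2 (moved)
  Node 6: index 6 -> 6 (same)
Nodes that changed position: 0 1 2 4 5

Answer: 0 1 2 4 5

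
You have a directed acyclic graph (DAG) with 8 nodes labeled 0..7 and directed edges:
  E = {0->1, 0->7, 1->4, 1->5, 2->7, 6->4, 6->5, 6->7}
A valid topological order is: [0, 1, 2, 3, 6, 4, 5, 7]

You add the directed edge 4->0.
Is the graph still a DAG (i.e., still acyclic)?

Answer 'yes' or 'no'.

Given toposort: [0, 1, 2, 3, 6, 4, 5, 7]
Position of 4: index 5; position of 0: index 0
New edge 4->0: backward (u after v in old order)
Backward edge: old toposort is now invalid. Check if this creates a cycle.
Does 0 already reach 4? Reachable from 0: [0, 1, 4, 5, 7]. YES -> cycle!
Still a DAG? no

Answer: no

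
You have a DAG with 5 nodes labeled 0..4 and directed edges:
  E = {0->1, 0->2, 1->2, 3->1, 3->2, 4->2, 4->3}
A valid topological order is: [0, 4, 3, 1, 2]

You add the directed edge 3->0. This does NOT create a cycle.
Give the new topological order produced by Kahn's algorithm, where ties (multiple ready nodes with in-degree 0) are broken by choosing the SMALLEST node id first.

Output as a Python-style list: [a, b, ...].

Old toposort: [0, 4, 3, 1, 2]
Added edge: 3->0
Position of 3 (2) > position of 0 (0). Must reorder: 3 must now come before 0.
Run Kahn's algorithm (break ties by smallest node id):
  initial in-degrees: [1, 2, 4, 1, 0]
  ready (indeg=0): [4]
  pop 4: indeg[2]->3; indeg[3]->0 | ready=[3] | order so far=[4]
  pop 3: indeg[0]->0; indeg[1]->1; indeg[2]->2 | ready=[0] | order so far=[4, 3]
  pop 0: indeg[1]->0; indeg[2]->1 | ready=[1] | order so far=[4, 3, 0]
  pop 1: indeg[2]->0 | ready=[2] | order so far=[4, 3, 0, 1]
  pop 2: no out-edges | ready=[] | order so far=[4, 3, 0, 1, 2]
  Result: [4, 3, 0, 1, 2]

Answer: [4, 3, 0, 1, 2]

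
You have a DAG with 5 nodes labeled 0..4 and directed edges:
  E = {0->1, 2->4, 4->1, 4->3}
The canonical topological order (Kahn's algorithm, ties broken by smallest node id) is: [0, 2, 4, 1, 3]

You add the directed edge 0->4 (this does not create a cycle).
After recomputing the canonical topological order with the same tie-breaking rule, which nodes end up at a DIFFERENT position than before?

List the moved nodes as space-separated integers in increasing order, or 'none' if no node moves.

Answer: none

Derivation:
Old toposort: [0, 2, 4, 1, 3]
Added edge 0->4
Recompute Kahn (smallest-id tiebreak):
  initial in-degrees: [0, 2, 0, 1, 2]
  ready (indeg=0): [0, 2]
  pop 0: indeg[1]->1; indeg[4]->1 | ready=[2] | order so far=[0]
  pop 2: indeg[4]->0 | ready=[4] | order so far=[0, 2]
  pop 4: indeg[1]->0; indeg[3]->0 | ready=[1, 3] | order so far=[0, 2, 4]
  pop 1: no out-edges | ready=[3] | order so far=[0, 2, 4, 1]
  pop 3: no out-edges | ready=[] | order so far=[0, 2, 4, 1, 3]
New canonical toposort: [0, 2, 4, 1, 3]
Compare positions:
  Node 0: index 0 -> 0 (same)
  Node 1: index 3 -> 3 (same)
  Node 2: index 1 -> 1 (same)
  Node 3: index 4 -> 4 (same)
  Node 4: index 2 -> 2 (same)
Nodes that changed position: none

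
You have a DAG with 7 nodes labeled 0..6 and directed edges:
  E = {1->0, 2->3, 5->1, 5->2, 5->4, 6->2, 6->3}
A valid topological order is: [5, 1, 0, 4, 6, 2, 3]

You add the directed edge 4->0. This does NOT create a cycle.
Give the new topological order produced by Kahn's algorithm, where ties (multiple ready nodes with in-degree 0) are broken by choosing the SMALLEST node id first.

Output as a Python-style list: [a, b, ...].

Old toposort: [5, 1, 0, 4, 6, 2, 3]
Added edge: 4->0
Position of 4 (3) > position of 0 (2). Must reorder: 4 must now come before 0.
Run Kahn's algorithm (break ties by smallest node id):
  initial in-degrees: [2, 1, 2, 2, 1, 0, 0]
  ready (indeg=0): [5, 6]
  pop 5: indeg[1]->0; indeg[2]->1; indeg[4]->0 | ready=[1, 4, 6] | order so far=[5]
  pop 1: indeg[0]->1 | ready=[4, 6] | order so far=[5, 1]
  pop 4: indeg[0]->0 | ready=[0, 6] | order so far=[5, 1, 4]
  pop 0: no out-edges | ready=[6] | order so far=[5, 1, 4, 0]
  pop 6: indeg[2]->0; indeg[3]->1 | ready=[2] | order so far=[5, 1, 4, 0, 6]
  pop 2: indeg[3]->0 | ready=[3] | order so far=[5, 1, 4, 0, 6, 2]
  pop 3: no out-edges | ready=[] | order so far=[5, 1, 4, 0, 6, 2, 3]
  Result: [5, 1, 4, 0, 6, 2, 3]

Answer: [5, 1, 4, 0, 6, 2, 3]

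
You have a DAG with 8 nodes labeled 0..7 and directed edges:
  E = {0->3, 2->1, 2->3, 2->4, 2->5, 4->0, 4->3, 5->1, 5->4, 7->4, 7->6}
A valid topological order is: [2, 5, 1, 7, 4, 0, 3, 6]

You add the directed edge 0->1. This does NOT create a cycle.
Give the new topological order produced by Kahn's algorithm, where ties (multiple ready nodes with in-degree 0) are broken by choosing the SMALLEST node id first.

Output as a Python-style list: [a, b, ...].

Answer: [2, 5, 7, 4, 0, 1, 3, 6]

Derivation:
Old toposort: [2, 5, 1, 7, 4, 0, 3, 6]
Added edge: 0->1
Position of 0 (5) > position of 1 (2). Must reorder: 0 must now come before 1.
Run Kahn's algorithm (break ties by smallest node id):
  initial in-degrees: [1, 3, 0, 3, 3, 1, 1, 0]
  ready (indeg=0): [2, 7]
  pop 2: indeg[1]->2; indeg[3]->2; indeg[4]->2; indeg[5]->0 | ready=[5, 7] | order so far=[2]
  pop 5: indeg[1]->1; indeg[4]->1 | ready=[7] | order so far=[2, 5]
  pop 7: indeg[4]->0; indeg[6]->0 | ready=[4, 6] | order so far=[2, 5, 7]
  pop 4: indeg[0]->0; indeg[3]->1 | ready=[0, 6] | order so far=[2, 5, 7, 4]
  pop 0: indeg[1]->0; indeg[3]->0 | ready=[1, 3, 6] | order so far=[2, 5, 7, 4, 0]
  pop 1: no out-edges | ready=[3, 6] | order so far=[2, 5, 7, 4, 0, 1]
  pop 3: no out-edges | ready=[6] | order so far=[2, 5, 7, 4, 0, 1, 3]
  pop 6: no out-edges | ready=[] | order so far=[2, 5, 7, 4, 0, 1, 3, 6]
  Result: [2, 5, 7, 4, 0, 1, 3, 6]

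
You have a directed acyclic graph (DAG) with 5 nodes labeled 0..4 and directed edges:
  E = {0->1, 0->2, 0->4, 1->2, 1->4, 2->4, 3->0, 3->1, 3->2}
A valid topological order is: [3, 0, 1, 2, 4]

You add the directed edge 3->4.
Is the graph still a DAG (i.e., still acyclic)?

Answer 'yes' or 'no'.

Answer: yes

Derivation:
Given toposort: [3, 0, 1, 2, 4]
Position of 3: index 0; position of 4: index 4
New edge 3->4: forward
Forward edge: respects the existing order. Still a DAG, same toposort still valid.
Still a DAG? yes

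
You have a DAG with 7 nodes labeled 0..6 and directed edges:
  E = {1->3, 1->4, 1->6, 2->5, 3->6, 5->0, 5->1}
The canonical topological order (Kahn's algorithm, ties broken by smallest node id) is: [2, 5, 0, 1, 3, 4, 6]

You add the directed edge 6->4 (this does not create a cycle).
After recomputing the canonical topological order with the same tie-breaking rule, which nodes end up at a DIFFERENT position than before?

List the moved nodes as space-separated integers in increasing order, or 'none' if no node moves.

Old toposort: [2, 5, 0, 1, 3, 4, 6]
Added edge 6->4
Recompute Kahn (smallest-id tiebreak):
  initial in-degrees: [1, 1, 0, 1, 2, 1, 2]
  ready (indeg=0): [2]
  pop 2: indeg[5]->0 | ready=[5] | order so far=[2]
  pop 5: indeg[0]->0; indeg[1]->0 | ready=[0, 1] | order so far=[2, 5]
  pop 0: no out-edges | ready=[1] | order so far=[2, 5, 0]
  pop 1: indeg[3]->0; indeg[4]->1; indeg[6]->1 | ready=[3] | order so far=[2, 5, 0, 1]
  pop 3: indeg[6]->0 | ready=[6] | order so far=[2, 5, 0, 1, 3]
  pop 6: indeg[4]->0 | ready=[4] | order so far=[2, 5, 0, 1, 3, 6]
  pop 4: no out-edges | ready=[] | order so far=[2, 5, 0, 1, 3, 6, 4]
New canonical toposort: [2, 5, 0, 1, 3, 6, 4]
Compare positions:
  Node 0: index 2 -> 2 (same)
  Node 1: index 3 -> 3 (same)
  Node 2: index 0 -> 0 (same)
  Node 3: index 4 -> 4 (same)
  Node 4: index 5 -> 6 (moved)
  Node 5: index 1 -> 1 (same)
  Node 6: index 6 -> 5 (moved)
Nodes that changed position: 4 6

Answer: 4 6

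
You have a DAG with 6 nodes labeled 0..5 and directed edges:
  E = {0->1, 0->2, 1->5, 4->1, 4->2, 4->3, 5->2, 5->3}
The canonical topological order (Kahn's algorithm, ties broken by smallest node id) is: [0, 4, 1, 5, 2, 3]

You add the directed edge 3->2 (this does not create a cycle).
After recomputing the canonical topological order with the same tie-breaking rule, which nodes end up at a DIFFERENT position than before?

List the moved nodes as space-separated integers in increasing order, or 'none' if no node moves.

Old toposort: [0, 4, 1, 5, 2, 3]
Added edge 3->2
Recompute Kahn (smallest-id tiebreak):
  initial in-degrees: [0, 2, 4, 2, 0, 1]
  ready (indeg=0): [0, 4]
  pop 0: indeg[1]->1; indeg[2]->3 | ready=[4] | order so far=[0]
  pop 4: indeg[1]->0; indeg[2]->2; indeg[3]->1 | ready=[1] | order so far=[0, 4]
  pop 1: indeg[5]->0 | ready=[5] | order so far=[0, 4, 1]
  pop 5: indeg[2]->1; indeg[3]->0 | ready=[3] | order so far=[0, 4, 1, 5]
  pop 3: indeg[2]->0 | ready=[2] | order so far=[0, 4, 1, 5, 3]
  pop 2: no out-edges | ready=[] | order so far=[0, 4, 1, 5, 3, 2]
New canonical toposort: [0, 4, 1, 5, 3, 2]
Compare positions:
  Node 0: index 0 -> 0 (same)
  Node 1: index 2 -> 2 (same)
  Node 2: index 4 -> 5 (moved)
  Node 3: index 5 -> 4 (moved)
  Node 4: index 1 -> 1 (same)
  Node 5: index 3 -> 3 (same)
Nodes that changed position: 2 3

Answer: 2 3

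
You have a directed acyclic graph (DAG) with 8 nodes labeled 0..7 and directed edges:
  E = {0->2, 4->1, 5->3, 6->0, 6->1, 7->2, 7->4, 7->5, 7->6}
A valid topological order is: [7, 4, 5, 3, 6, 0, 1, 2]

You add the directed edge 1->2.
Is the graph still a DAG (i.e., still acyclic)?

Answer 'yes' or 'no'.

Answer: yes

Derivation:
Given toposort: [7, 4, 5, 3, 6, 0, 1, 2]
Position of 1: index 6; position of 2: index 7
New edge 1->2: forward
Forward edge: respects the existing order. Still a DAG, same toposort still valid.
Still a DAG? yes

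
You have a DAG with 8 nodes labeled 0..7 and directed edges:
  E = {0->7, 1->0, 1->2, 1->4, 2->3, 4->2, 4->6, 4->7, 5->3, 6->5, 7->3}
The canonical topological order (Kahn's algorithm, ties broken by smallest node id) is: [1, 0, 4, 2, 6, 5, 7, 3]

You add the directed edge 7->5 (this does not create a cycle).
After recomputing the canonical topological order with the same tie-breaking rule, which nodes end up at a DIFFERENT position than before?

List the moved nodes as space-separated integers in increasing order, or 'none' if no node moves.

Old toposort: [1, 0, 4, 2, 6, 5, 7, 3]
Added edge 7->5
Recompute Kahn (smallest-id tiebreak):
  initial in-degrees: [1, 0, 2, 3, 1, 2, 1, 2]
  ready (indeg=0): [1]
  pop 1: indeg[0]->0; indeg[2]->1; indeg[4]->0 | ready=[0, 4] | order so far=[1]
  pop 0: indeg[7]->1 | ready=[4] | order so far=[1, 0]
  pop 4: indeg[2]->0; indeg[6]->0; indeg[7]->0 | ready=[2, 6, 7] | order so far=[1, 0, 4]
  pop 2: indeg[3]->2 | ready=[6, 7] | order so far=[1, 0, 4, 2]
  pop 6: indeg[5]->1 | ready=[7] | order so far=[1, 0, 4, 2, 6]
  pop 7: indeg[3]->1; indeg[5]->0 | ready=[5] | order so far=[1, 0, 4, 2, 6, 7]
  pop 5: indeg[3]->0 | ready=[3] | order so far=[1, 0, 4, 2, 6, 7, 5]
  pop 3: no out-edges | ready=[] | order so far=[1, 0, 4, 2, 6, 7, 5, 3]
New canonical toposort: [1, 0, 4, 2, 6, 7, 5, 3]
Compare positions:
  Node 0: index 1 -> 1 (same)
  Node 1: index 0 -> 0 (same)
  Node 2: index 3 -> 3 (same)
  Node 3: index 7 -> 7 (same)
  Node 4: index 2 -> 2 (same)
  Node 5: index 5 -> 6 (moved)
  Node 6: index 4 -> 4 (same)
  Node 7: index 6 -> 5 (moved)
Nodes that changed position: 5 7

Answer: 5 7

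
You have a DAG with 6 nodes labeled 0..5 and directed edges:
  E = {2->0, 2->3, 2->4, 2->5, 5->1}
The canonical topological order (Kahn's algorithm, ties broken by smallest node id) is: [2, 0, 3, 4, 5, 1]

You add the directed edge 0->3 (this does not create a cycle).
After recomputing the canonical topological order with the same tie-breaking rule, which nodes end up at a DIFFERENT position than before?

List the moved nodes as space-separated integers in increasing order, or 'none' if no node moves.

Answer: none

Derivation:
Old toposort: [2, 0, 3, 4, 5, 1]
Added edge 0->3
Recompute Kahn (smallest-id tiebreak):
  initial in-degrees: [1, 1, 0, 2, 1, 1]
  ready (indeg=0): [2]
  pop 2: indeg[0]->0; indeg[3]->1; indeg[4]->0; indeg[5]->0 | ready=[0, 4, 5] | order so far=[2]
  pop 0: indeg[3]->0 | ready=[3, 4, 5] | order so far=[2, 0]
  pop 3: no out-edges | ready=[4, 5] | order so far=[2, 0, 3]
  pop 4: no out-edges | ready=[5] | order so far=[2, 0, 3, 4]
  pop 5: indeg[1]->0 | ready=[1] | order so far=[2, 0, 3, 4, 5]
  pop 1: no out-edges | ready=[] | order so far=[2, 0, 3, 4, 5, 1]
New canonical toposort: [2, 0, 3, 4, 5, 1]
Compare positions:
  Node 0: index 1 -> 1 (same)
  Node 1: index 5 -> 5 (same)
  Node 2: index 0 -> 0 (same)
  Node 3: index 2 -> 2 (same)
  Node 4: index 3 -> 3 (same)
  Node 5: index 4 -> 4 (same)
Nodes that changed position: none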